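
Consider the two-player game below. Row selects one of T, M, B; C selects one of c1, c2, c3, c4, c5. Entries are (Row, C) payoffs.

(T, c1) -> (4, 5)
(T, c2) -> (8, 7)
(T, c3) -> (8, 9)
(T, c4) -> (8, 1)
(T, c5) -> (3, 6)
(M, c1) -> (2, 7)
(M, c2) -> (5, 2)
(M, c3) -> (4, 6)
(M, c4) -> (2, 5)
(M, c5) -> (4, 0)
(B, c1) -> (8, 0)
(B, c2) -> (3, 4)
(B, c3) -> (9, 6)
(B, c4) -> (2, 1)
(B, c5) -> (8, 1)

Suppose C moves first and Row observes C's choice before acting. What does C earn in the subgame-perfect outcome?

7

Work backward from Row's decision.
- c1 → Row plays B (best of 4, 2, 8); C gets 0.
- c2 → Row plays T (best of 8, 5, 3); C gets 7.
- c3 → Row plays B (best of 8, 4, 9); C gets 6.
- c4 → Row plays T (best of 8, 2, 2); C gets 1.
- c5 → Row plays B (best of 3, 4, 8); C gets 1.
Among 0, 7, 6, 1, 1, the best is 7 at c2. Subgame-perfect outcome: (T, c2) with payoffs (8, 7).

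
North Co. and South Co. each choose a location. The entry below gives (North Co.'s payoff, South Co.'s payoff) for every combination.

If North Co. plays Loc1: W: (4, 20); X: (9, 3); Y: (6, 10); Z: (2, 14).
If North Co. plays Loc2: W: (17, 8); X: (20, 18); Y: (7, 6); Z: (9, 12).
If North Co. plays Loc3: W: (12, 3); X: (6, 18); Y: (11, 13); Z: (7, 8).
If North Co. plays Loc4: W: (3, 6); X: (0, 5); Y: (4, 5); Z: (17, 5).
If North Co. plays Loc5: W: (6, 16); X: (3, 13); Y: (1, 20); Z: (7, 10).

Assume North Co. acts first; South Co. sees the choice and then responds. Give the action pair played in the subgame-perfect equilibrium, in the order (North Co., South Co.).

(Loc2, X)

South Co. best-responds to each possible North Co. move:
- Loc1: BR = W, leader payoff 4.
- Loc2: BR = X, leader payoff 20.
- Loc3: BR = X, leader payoff 6.
- Loc4: BR = W, leader payoff 3.
- Loc5: BR = Y, leader payoff 1.
Among 4, 20, 6, 3, 1, the best is 20 at Loc2. Subgame-perfect outcome: (Loc2, X) with payoffs (20, 18).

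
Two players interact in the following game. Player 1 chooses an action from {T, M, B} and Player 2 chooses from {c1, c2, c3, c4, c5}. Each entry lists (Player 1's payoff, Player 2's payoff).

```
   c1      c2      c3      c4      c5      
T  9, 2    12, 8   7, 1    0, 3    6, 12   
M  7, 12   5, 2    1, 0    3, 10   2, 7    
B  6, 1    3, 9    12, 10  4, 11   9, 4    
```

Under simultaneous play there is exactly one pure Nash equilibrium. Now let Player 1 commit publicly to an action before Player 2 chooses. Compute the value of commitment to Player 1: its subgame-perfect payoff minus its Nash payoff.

Solve by backward induction (Player 1 leads).
- T → Player 2 plays c5 (best of 2, 8, 1, 3, 12); Player 1 gets 6.
- M → Player 2 plays c1 (best of 12, 2, 0, 10, 7); Player 1 gets 7.
- B → Player 2 plays c4 (best of 1, 9, 10, 11, 4); Player 1 gets 4.
Among 6, 7, 4, the best is 7 at M. Subgame-perfect outcome: (M, c1) with payoffs (7, 12).
For the simultaneous game, intersect best replies.
Player 1's best replies: c1→T; c2→T; c3→B; c4→B; c5→B.
Player 2's best replies: T→c5; M→c1; B→c4.
The unique mutual best reply is (B, c4), giving (4, 11).
Player 1's commitment gain: 7 − 4 = 3.

3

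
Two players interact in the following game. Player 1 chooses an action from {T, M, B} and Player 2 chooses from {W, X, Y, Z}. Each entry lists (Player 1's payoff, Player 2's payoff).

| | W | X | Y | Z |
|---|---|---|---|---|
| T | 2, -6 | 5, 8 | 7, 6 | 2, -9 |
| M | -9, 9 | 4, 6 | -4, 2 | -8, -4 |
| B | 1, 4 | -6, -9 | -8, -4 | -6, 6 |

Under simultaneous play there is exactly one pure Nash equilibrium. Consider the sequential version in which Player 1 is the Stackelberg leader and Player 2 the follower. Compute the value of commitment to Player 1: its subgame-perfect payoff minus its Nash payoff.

0

Backward induction with Player 1 moving first.
- T: Player 2 compares -6, 8, 6, -9 and picks X; Player 1 would get 5.
- M: Player 2 compares 9, 6, 2, -4 and picks W; Player 1 would get -9.
- B: Player 2 compares 4, -9, -4, 6 and picks Z; Player 1 would get -6.
Maximizing over 5, -9, -6, Player 1 chooses T. Subgame-perfect outcome: (T, X) with payoffs (5, 8).
Under simultaneous play:
Player 1's best replies: W→T; X→T; Y→T; Z→T.
Player 2's best replies: T→X; M→W; B→Z.
Only (T, X) has each player best-responding; Nash payoffs (5, 8).
Player 1's commitment gain: 5 − 5 = 0.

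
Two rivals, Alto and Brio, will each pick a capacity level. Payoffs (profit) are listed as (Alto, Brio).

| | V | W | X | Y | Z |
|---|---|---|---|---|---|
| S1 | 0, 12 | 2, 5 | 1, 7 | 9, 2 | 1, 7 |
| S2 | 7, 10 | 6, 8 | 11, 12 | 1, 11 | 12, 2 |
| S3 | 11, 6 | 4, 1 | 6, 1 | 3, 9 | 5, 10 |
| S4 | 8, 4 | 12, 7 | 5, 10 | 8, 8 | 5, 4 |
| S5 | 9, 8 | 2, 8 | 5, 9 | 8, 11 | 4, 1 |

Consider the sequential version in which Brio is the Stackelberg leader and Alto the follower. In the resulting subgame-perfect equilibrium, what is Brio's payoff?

12

Work backward from Alto's decision.
- V: BR = S3, leader payoff 6.
- W: BR = S4, leader payoff 7.
- X: BR = S2, leader payoff 12.
- Y: BR = S1, leader payoff 2.
- Z: BR = S2, leader payoff 2.
Maximizing over 6, 7, 12, 2, 2, Brio chooses X. Subgame-perfect outcome: (S2, X) with payoffs (11, 12).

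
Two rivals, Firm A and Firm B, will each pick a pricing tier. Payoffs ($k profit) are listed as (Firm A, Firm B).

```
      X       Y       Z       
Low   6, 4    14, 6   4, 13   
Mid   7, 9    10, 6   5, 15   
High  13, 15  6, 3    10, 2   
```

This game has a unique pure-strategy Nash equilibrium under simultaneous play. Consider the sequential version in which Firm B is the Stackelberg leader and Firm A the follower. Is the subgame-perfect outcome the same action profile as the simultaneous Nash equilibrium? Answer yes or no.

yes

Firm A best-responds to each possible Firm B move:
- X: Firm A compares 6, 7, 13 and picks High; Firm B would get 15.
- Y: Firm A compares 14, 10, 6 and picks Low; Firm B would get 6.
- Z: Firm A compares 4, 5, 10 and picks High; Firm B would get 2.
Among 15, 6, 2, the best is 15 at X. Subgame-perfect outcome: (High, X) with payoffs (13, 15).
Now find the simultaneous Nash equilibrium.
Firm A's best replies: X→High; Y→Low; Z→High.
Firm B's best replies: Low→Z; Mid→Z; High→X.
The unique mutual best reply is (High, X), giving (13, 15).
Sequential outcome (High, X) coincides with the Nash profile (High, X).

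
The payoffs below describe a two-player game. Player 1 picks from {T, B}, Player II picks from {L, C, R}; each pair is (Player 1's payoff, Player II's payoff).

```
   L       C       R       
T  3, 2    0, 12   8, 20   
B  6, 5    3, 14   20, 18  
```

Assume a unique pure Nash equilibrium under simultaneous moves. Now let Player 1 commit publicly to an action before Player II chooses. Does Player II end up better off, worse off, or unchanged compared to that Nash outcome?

unchanged

Solve by backward induction (Player 1 leads).
- T: BR = R, leader payoff 8.
- B: BR = R, leader payoff 20.
Among 8, 20, the best is 20 at B. Subgame-perfect outcome: (B, R) with payoffs (20, 18).
Now find the simultaneous Nash equilibrium.
Player 1's best replies: L→B; C→B; R→B.
Player II's best replies: T→R; B→R.
Only (B, R) has each player best-responding; Nash payoffs (20, 18).
Player II earns 18 sequentially versus 18 at the Nash outcome: unchanged.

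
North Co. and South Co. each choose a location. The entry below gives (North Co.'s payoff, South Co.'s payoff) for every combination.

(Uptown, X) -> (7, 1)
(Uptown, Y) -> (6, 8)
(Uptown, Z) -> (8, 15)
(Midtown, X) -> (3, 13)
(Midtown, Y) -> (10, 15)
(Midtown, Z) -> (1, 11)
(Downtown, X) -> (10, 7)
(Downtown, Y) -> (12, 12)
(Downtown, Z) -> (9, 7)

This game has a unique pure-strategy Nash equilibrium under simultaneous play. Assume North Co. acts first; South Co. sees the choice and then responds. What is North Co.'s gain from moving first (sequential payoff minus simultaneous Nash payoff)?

0

Work backward from South Co.'s decision.
- Uptown → South Co. plays Z (best of 1, 8, 15); North Co. gets 8.
- Midtown → South Co. plays Y (best of 13, 15, 11); North Co. gets 10.
- Downtown → South Co. plays Y (best of 7, 12, 7); North Co. gets 12.
Maximizing over 8, 10, 12, North Co. chooses Downtown. Subgame-perfect outcome: (Downtown, Y) with payoffs (12, 12).
Under simultaneous play:
North Co.'s best replies: X→Downtown; Y→Downtown; Z→Downtown.
South Co.'s best replies: Uptown→Z; Midtown→Y; Downtown→Y.
Only (Downtown, Y) has each player best-responding; Nash payoffs (12, 12).
North Co.'s commitment gain: 12 − 12 = 0.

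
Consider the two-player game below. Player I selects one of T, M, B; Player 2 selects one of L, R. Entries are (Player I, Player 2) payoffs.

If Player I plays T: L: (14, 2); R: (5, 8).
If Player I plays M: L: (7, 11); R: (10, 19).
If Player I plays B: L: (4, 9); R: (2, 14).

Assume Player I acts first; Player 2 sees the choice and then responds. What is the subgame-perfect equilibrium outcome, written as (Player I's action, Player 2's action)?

Work backward from Player 2's decision.
- T: BR = R, leader payoff 5.
- M: BR = R, leader payoff 10.
- B: BR = R, leader payoff 2.
Among 5, 10, 2, the best is 10 at M. Subgame-perfect outcome: (M, R) with payoffs (10, 19).

(M, R)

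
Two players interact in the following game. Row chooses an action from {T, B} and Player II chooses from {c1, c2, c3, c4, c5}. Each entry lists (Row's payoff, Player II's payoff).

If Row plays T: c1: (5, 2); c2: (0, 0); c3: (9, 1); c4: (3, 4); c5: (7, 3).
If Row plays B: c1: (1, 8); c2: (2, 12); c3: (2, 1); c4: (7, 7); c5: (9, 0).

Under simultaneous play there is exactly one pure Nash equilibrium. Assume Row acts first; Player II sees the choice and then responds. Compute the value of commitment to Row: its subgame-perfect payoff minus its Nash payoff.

1

Player II best-responds to each possible Row move:
- T: Player II compares 2, 0, 1, 4, 3 and picks c4; Row would get 3.
- B: Player II compares 8, 12, 1, 7, 0 and picks c2; Row would get 2.
Row's induced payoffs are 3, 2, so Row commits to T. Subgame-perfect outcome: (T, c4) with payoffs (3, 4).
Under simultaneous play:
Row's best replies: c1→T; c2→B; c3→T; c4→B; c5→B.
Player II's best replies: T→c4; B→c2.
The unique mutual best reply is (B, c2), giving (2, 12).
Row's commitment gain: 3 − 2 = 1.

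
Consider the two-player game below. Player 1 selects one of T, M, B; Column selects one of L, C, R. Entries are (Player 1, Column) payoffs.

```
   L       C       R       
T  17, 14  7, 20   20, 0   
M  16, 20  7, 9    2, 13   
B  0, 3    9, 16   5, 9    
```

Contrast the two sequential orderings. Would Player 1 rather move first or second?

first

If Player 1 leads: Column's best replies are T→C, M→L, B→C; Player 1's induced payoffs 7, 16, 9; outcome (M, L), payoffs (16, 20).
If Column leads: Player 1's best replies are L→T, C→B, R→T; Column's induced payoffs 14, 16, 0; outcome (B, C), payoffs (9, 16).
Player 1 gets 16 moving first and 9 moving second, so Player 1 prefers to move first.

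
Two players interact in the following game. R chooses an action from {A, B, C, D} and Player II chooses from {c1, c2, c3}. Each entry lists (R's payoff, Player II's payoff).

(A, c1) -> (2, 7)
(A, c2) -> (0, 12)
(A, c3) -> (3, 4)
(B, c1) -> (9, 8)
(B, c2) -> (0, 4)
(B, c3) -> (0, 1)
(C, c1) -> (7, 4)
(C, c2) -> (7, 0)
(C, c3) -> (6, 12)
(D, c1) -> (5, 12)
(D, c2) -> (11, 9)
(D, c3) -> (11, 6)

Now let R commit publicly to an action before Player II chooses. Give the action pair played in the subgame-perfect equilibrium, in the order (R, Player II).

(B, c1)

Backward induction with R moving first.
- A → Player II plays c2 (best of 7, 12, 4); R gets 0.
- B → Player II plays c1 (best of 8, 4, 1); R gets 9.
- C → Player II plays c3 (best of 4, 0, 12); R gets 6.
- D → Player II plays c1 (best of 12, 9, 6); R gets 5.
Among 0, 9, 6, 5, the best is 9 at B. Subgame-perfect outcome: (B, c1) with payoffs (9, 8).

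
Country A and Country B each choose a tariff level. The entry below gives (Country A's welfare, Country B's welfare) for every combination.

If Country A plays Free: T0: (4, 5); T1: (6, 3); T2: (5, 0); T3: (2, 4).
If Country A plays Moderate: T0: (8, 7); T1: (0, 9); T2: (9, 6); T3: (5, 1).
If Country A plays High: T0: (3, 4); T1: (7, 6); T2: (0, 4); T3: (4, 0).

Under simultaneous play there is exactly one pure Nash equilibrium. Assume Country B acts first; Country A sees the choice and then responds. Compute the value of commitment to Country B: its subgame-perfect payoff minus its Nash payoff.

1

Solve by backward induction (Country B leads).
- T0 → Country A plays Moderate (best of 4, 8, 3); Country B gets 7.
- T1 → Country A plays High (best of 6, 0, 7); Country B gets 6.
- T2 → Country A plays Moderate (best of 5, 9, 0); Country B gets 6.
- T3 → Country A plays Moderate (best of 2, 5, 4); Country B gets 1.
Among 7, 6, 6, 1, the best is 7 at T0. Subgame-perfect outcome: (Moderate, T0) with payoffs (8, 7).
For the simultaneous game, intersect best replies.
Country A's best replies: T0→Moderate; T1→High; T2→Moderate; T3→Moderate.
Country B's best replies: Free→T0; Moderate→T1; High→T1.
The unique mutual best reply is (High, T1), giving (7, 6).
Country B's commitment gain: 7 − 6 = 1.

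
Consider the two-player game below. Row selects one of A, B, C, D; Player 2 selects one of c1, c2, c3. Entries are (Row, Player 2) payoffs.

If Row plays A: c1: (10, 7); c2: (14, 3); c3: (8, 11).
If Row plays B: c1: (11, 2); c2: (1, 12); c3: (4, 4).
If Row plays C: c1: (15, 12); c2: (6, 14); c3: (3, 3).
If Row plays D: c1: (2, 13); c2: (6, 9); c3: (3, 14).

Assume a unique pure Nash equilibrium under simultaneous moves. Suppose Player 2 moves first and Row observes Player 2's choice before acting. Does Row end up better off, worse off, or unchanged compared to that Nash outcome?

Row best-responds to each possible Player 2 move:
- c1: BR = C, leader payoff 12.
- c2: BR = A, leader payoff 3.
- c3: BR = A, leader payoff 11.
Player 2's induced payoffs are 12, 3, 11, so Player 2 commits to c1. Subgame-perfect outcome: (C, c1) with payoffs (15, 12).
Under simultaneous play:
Row's best replies: c1→C; c2→A; c3→A.
Player 2's best replies: A→c3; B→c2; C→c2; D→c3.
Only (A, c3) has each player best-responding; Nash payoffs (8, 11).
Row earns 15 sequentially versus 8 at the Nash outcome: better off.

better off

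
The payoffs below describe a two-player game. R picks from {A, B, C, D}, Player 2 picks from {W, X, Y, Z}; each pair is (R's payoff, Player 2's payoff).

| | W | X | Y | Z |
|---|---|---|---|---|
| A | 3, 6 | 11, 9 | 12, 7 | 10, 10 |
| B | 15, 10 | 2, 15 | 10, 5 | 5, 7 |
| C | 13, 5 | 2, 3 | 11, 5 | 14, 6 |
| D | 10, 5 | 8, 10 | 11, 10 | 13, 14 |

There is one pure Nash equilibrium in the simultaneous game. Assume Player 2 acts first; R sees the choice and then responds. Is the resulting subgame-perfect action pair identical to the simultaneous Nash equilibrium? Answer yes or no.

no

Work backward from R's decision.
- W: BR = B, leader payoff 10.
- X: BR = A, leader payoff 9.
- Y: BR = A, leader payoff 7.
- Z: BR = C, leader payoff 6.
Maximizing over 10, 9, 7, 6, Player 2 chooses W. Subgame-perfect outcome: (B, W) with payoffs (15, 10).
Under simultaneous play:
R's best replies: W→B; X→A; Y→A; Z→C.
Player 2's best replies: A→Z; B→X; C→Z; D→Z.
Only (C, Z) has each player best-responding; Nash payoffs (14, 6).
Sequential outcome (B, W) differs from the Nash profile (C, Z).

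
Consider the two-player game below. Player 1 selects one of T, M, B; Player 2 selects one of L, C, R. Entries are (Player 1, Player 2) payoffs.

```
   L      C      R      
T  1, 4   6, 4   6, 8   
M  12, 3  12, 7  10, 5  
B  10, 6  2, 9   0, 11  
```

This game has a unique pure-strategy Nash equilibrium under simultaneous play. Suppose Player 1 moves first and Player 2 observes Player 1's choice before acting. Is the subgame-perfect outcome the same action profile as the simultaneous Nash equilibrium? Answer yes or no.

Backward induction with Player 1 moving first.
- T: Player 2 compares 4, 4, 8 and picks R; Player 1 would get 6.
- M: Player 2 compares 3, 7, 5 and picks C; Player 1 would get 12.
- B: Player 2 compares 6, 9, 11 and picks R; Player 1 would get 0.
Player 1's induced payoffs are 6, 12, 0, so Player 1 commits to M. Subgame-perfect outcome: (M, C) with payoffs (12, 7).
Now find the simultaneous Nash equilibrium.
Player 1's best replies: L→M; C→M; R→M.
Player 2's best replies: T→R; M→C; B→R.
Only (M, C) has each player best-responding; Nash payoffs (12, 7).
Sequential outcome (M, C) coincides with the Nash profile (M, C).

yes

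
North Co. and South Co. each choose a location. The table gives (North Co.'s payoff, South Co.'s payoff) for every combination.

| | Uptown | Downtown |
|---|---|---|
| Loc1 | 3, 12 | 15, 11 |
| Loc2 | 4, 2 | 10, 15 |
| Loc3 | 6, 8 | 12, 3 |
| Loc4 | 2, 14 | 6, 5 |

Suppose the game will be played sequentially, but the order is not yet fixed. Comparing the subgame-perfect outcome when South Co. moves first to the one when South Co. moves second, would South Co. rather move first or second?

second

If North Co. leads: South Co.'s best replies are Loc1→Uptown, Loc2→Downtown, Loc3→Uptown, Loc4→Uptown; North Co.'s induced payoffs 3, 10, 6, 2; outcome (Loc2, Downtown), payoffs (10, 15).
If South Co. leads: North Co.'s best replies are Uptown→Loc3, Downtown→Loc1; South Co.'s induced payoffs 8, 11; outcome (Loc1, Downtown), payoffs (15, 11).
South Co. gets 11 moving first and 15 moving second, so South Co. prefers to move second.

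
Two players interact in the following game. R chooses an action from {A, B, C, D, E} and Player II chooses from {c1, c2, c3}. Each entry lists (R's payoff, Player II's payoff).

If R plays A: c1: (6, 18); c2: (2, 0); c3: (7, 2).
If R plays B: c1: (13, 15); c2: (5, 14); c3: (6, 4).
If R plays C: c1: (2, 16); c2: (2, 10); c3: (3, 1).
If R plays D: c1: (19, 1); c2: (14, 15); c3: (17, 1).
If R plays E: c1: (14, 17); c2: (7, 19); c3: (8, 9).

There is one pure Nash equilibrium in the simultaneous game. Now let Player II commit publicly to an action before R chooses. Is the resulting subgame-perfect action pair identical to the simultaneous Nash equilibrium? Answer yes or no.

R best-responds to each possible Player II move:
- c1 → R plays D (best of 6, 13, 2, 19, 14); Player II gets 1.
- c2 → R plays D (best of 2, 5, 2, 14, 7); Player II gets 15.
- c3 → R plays D (best of 7, 6, 3, 17, 8); Player II gets 1.
Among 1, 15, 1, the best is 15 at c2. Subgame-perfect outcome: (D, c2) with payoffs (14, 15).
Under simultaneous play:
R's best replies: c1→D; c2→D; c3→D.
Player II's best replies: A→c1; B→c1; C→c1; D→c2; E→c2.
The unique mutual best reply is (D, c2), giving (14, 15).
Sequential outcome (D, c2) coincides with the Nash profile (D, c2).

yes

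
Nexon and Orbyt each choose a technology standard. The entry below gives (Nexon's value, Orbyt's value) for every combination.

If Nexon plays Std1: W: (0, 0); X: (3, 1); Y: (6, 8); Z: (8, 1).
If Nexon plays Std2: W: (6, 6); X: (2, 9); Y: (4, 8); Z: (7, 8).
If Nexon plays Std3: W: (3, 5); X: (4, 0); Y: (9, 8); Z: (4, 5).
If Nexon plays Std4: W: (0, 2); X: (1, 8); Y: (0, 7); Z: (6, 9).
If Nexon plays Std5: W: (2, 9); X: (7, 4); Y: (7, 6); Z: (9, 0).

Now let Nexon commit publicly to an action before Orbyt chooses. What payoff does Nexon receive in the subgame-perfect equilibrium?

9

Solve by backward induction (Nexon leads).
- Std1: BR = Y, leader payoff 6.
- Std2: BR = X, leader payoff 2.
- Std3: BR = Y, leader payoff 9.
- Std4: BR = Z, leader payoff 6.
- Std5: BR = W, leader payoff 2.
Nexon's induced payoffs are 6, 2, 9, 6, 2, so Nexon commits to Std3. Subgame-perfect outcome: (Std3, Y) with payoffs (9, 8).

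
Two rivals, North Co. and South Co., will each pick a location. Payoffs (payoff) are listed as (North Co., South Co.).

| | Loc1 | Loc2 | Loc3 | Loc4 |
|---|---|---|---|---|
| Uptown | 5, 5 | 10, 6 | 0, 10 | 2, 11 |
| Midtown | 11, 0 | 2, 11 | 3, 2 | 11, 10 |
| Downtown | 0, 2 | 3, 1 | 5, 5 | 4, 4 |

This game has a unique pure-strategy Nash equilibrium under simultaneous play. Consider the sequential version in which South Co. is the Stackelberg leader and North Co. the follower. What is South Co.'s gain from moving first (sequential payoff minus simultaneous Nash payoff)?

Work backward from North Co.'s decision.
- Loc1: North Co. compares 5, 11, 0 and picks Midtown; South Co. would get 0.
- Loc2: North Co. compares 10, 2, 3 and picks Uptown; South Co. would get 6.
- Loc3: North Co. compares 0, 3, 5 and picks Downtown; South Co. would get 5.
- Loc4: North Co. compares 2, 11, 4 and picks Midtown; South Co. would get 10.
South Co.'s induced payoffs are 0, 6, 5, 10, so South Co. commits to Loc4. Subgame-perfect outcome: (Midtown, Loc4) with payoffs (11, 10).
For the simultaneous game, intersect best replies.
North Co.'s best replies: Loc1→Midtown; Loc2→Uptown; Loc3→Downtown; Loc4→Midtown.
South Co.'s best replies: Uptown→Loc4; Midtown→Loc2; Downtown→Loc3.
The unique mutual best reply is (Downtown, Loc3), giving (5, 5).
South Co.'s commitment gain: 10 − 5 = 5.

5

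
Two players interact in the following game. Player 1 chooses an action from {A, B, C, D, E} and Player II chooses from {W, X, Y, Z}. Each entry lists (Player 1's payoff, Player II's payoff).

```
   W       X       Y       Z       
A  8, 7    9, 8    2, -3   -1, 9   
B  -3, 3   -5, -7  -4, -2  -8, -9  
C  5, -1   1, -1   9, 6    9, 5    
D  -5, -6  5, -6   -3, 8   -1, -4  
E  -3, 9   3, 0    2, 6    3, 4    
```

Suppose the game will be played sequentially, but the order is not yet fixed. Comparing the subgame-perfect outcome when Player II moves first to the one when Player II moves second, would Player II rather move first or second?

If Player 1 leads: Player II's best replies are A→Z, B→W, C→Y, D→Y, E→W; Player 1's induced payoffs -1, -3, 9, -3, -3; outcome (C, Y), payoffs (9, 6).
If Player II leads: Player 1's best replies are W→A, X→A, Y→C, Z→C; Player II's induced payoffs 7, 8, 6, 5; outcome (A, X), payoffs (9, 8).
Player II gets 8 moving first and 6 moving second, so Player II prefers to move first.

first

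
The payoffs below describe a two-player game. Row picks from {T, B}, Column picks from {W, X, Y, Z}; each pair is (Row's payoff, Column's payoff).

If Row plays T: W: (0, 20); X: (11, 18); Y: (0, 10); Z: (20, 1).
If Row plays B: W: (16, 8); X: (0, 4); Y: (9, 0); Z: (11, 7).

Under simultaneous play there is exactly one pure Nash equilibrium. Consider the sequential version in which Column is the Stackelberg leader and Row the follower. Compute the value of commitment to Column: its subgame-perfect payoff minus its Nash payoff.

Solve by backward induction (Column leads).
- W: BR = B, leader payoff 8.
- X: BR = T, leader payoff 18.
- Y: BR = B, leader payoff 0.
- Z: BR = T, leader payoff 1.
Maximizing over 8, 18, 0, 1, Column chooses X. Subgame-perfect outcome: (T, X) with payoffs (11, 18).
Under simultaneous play:
Row's best replies: W→B; X→T; Y→B; Z→T.
Column's best replies: T→W; B→W.
Only (B, W) has each player best-responding; Nash payoffs (16, 8).
Column's commitment gain: 18 − 8 = 10.

10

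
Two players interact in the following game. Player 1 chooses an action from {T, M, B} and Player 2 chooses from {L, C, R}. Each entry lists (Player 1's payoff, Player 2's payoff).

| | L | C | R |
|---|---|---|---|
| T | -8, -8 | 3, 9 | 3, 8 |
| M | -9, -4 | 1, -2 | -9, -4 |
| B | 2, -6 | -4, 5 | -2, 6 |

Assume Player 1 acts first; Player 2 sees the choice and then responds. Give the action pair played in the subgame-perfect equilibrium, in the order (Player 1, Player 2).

Backward induction with Player 1 moving first.
- T: BR = C, leader payoff 3.
- M: BR = C, leader payoff 1.
- B: BR = R, leader payoff -2.
Among 3, 1, -2, the best is 3 at T. Subgame-perfect outcome: (T, C) with payoffs (3, 9).

(T, C)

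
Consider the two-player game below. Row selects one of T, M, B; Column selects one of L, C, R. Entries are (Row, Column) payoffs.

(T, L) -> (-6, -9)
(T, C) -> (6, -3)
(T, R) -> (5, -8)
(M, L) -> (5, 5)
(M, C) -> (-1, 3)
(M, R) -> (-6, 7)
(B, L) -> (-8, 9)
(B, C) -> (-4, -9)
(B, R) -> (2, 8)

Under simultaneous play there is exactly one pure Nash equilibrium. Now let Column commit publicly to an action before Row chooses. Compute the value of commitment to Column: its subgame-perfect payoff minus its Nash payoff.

8

Work backward from Row's decision.
- L: BR = M, leader payoff 5.
- C: BR = T, leader payoff -3.
- R: BR = T, leader payoff -8.
Column's induced payoffs are 5, -3, -8, so Column commits to L. Subgame-perfect outcome: (M, L) with payoffs (5, 5).
For the simultaneous game, intersect best replies.
Row's best replies: L→M; C→T; R→T.
Column's best replies: T→C; M→R; B→L.
Only (T, C) has each player best-responding; Nash payoffs (6, -3).
Column's commitment gain: 5 − -3 = 8.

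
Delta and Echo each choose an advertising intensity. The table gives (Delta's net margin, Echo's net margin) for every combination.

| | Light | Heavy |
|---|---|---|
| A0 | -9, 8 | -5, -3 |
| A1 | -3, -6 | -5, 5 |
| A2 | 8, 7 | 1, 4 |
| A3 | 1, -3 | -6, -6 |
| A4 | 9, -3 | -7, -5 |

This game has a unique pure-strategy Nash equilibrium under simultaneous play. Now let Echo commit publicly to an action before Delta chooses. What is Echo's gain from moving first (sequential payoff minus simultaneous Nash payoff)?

Backward induction with Echo moving first.
- Light: Delta compares -9, -3, 8, 1, 9 and picks A4; Echo would get -3.
- Heavy: Delta compares -5, -5, 1, -6, -7 and picks A2; Echo would get 4.
Echo's induced payoffs are -3, 4, so Echo commits to Heavy. Subgame-perfect outcome: (A2, Heavy) with payoffs (1, 4).
Now find the simultaneous Nash equilibrium.
Delta's best replies: Light→A4; Heavy→A2.
Echo's best replies: A0→Light; A1→Heavy; A2→Light; A3→Light; A4→Light.
Only (A4, Light) has each player best-responding; Nash payoffs (9, -3).
Echo's commitment gain: 4 − -3 = 7.

7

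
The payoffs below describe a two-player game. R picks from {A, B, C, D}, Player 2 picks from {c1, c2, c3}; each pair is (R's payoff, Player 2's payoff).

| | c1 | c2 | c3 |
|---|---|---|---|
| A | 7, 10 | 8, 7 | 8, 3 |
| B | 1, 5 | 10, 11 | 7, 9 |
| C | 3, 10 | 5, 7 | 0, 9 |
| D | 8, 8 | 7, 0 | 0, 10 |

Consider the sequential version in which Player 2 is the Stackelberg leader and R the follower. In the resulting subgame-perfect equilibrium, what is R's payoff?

Solve by backward induction (Player 2 leads).
- c1: R compares 7, 1, 3, 8 and picks D; Player 2 would get 8.
- c2: R compares 8, 10, 5, 7 and picks B; Player 2 would get 11.
- c3: R compares 8, 7, 0, 0 and picks A; Player 2 would get 3.
Maximizing over 8, 11, 3, Player 2 chooses c2. Subgame-perfect outcome: (B, c2) with payoffs (10, 11).

10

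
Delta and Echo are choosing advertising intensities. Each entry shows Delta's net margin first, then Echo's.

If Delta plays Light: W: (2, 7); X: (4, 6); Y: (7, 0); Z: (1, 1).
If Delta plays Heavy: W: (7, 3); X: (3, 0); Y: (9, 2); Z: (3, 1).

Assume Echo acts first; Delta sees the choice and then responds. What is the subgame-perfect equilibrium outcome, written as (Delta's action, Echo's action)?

(Light, X)

Solve by backward induction (Echo leads).
- W → Delta plays Heavy (best of 2, 7); Echo gets 3.
- X → Delta plays Light (best of 4, 3); Echo gets 6.
- Y → Delta plays Heavy (best of 7, 9); Echo gets 2.
- Z → Delta plays Heavy (best of 1, 3); Echo gets 1.
Maximizing over 3, 6, 2, 1, Echo chooses X. Subgame-perfect outcome: (Light, X) with payoffs (4, 6).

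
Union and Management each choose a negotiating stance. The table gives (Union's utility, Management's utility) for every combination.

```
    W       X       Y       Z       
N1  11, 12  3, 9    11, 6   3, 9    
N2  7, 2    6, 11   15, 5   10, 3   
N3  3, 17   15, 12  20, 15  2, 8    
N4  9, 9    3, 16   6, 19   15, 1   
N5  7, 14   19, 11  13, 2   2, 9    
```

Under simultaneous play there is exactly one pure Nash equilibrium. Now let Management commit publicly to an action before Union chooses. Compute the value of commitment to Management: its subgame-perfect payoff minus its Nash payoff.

3

Union best-responds to each possible Management move:
- W: Union compares 11, 7, 3, 9, 7 and picks N1; Management would get 12.
- X: Union compares 3, 6, 15, 3, 19 and picks N5; Management would get 11.
- Y: Union compares 11, 15, 20, 6, 13 and picks N3; Management would get 15.
- Z: Union compares 3, 10, 2, 15, 2 and picks N4; Management would get 1.
Maximizing over 12, 11, 15, 1, Management chooses Y. Subgame-perfect outcome: (N3, Y) with payoffs (20, 15).
Under simultaneous play:
Union's best replies: W→N1; X→N5; Y→N3; Z→N4.
Management's best replies: N1→W; N2→X; N3→W; N4→Y; N5→W.
Only (N1, W) has each player best-responding; Nash payoffs (11, 12).
Management's commitment gain: 15 − 12 = 3.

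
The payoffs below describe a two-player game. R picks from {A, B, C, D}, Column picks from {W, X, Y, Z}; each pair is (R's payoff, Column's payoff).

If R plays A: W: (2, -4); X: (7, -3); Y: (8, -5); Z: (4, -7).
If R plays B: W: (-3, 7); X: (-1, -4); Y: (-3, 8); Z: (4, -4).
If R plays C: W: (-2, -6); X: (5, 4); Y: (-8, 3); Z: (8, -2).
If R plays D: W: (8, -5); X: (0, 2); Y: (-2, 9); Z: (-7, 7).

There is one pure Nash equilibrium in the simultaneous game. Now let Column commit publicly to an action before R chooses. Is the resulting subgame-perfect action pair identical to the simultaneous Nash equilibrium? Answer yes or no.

Work backward from R's decision.
- W → R plays D (best of 2, -3, -2, 8); Column gets -5.
- X → R plays A (best of 7, -1, 5, 0); Column gets -3.
- Y → R plays A (best of 8, -3, -8, -2); Column gets -5.
- Z → R plays C (best of 4, 4, 8, -7); Column gets -2.
Maximizing over -5, -3, -5, -2, Column chooses Z. Subgame-perfect outcome: (C, Z) with payoffs (8, -2).
For the simultaneous game, intersect best replies.
R's best replies: W→D; X→A; Y→A; Z→C.
Column's best replies: A→X; B→Y; C→X; D→Y.
Only (A, X) has each player best-responding; Nash payoffs (7, -3).
Sequential outcome (C, Z) differs from the Nash profile (A, X).

no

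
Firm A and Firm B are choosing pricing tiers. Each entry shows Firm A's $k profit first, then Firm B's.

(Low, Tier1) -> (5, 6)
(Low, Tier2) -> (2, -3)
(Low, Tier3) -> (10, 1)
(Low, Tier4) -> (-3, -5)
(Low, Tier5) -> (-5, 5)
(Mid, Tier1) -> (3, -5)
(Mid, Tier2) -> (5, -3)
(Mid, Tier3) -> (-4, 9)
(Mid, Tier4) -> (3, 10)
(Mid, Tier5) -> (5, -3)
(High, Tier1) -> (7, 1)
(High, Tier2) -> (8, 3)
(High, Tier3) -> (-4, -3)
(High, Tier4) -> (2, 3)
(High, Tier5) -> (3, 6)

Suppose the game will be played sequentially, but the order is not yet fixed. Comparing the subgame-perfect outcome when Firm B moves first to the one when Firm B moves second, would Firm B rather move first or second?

first

If Firm A leads: Firm B's best replies are Low→Tier1, Mid→Tier4, High→Tier5; Firm A's induced payoffs 5, 3, 3; outcome (Low, Tier1), payoffs (5, 6).
If Firm B leads: Firm A's best replies are Tier1→High, Tier2→High, Tier3→Low, Tier4→Mid, Tier5→Mid; Firm B's induced payoffs 1, 3, 1, 10, -3; outcome (Mid, Tier4), payoffs (3, 10).
Firm B gets 10 moving first and 6 moving second, so Firm B prefers to move first.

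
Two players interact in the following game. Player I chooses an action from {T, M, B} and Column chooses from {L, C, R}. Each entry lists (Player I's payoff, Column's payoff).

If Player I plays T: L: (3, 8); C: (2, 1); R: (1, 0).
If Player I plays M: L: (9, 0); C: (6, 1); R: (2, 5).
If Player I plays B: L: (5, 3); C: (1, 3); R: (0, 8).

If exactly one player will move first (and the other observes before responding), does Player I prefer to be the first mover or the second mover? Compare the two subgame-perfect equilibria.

If Player I leads: Column's best replies are T→L, M→R, B→R; Player I's induced payoffs 3, 2, 0; outcome (T, L), payoffs (3, 8).
If Column leads: Player I's best replies are L→M, C→M, R→M; Column's induced payoffs 0, 1, 5; outcome (M, R), payoffs (2, 5).
Player I gets 3 moving first and 2 moving second, so Player I prefers to move first.

first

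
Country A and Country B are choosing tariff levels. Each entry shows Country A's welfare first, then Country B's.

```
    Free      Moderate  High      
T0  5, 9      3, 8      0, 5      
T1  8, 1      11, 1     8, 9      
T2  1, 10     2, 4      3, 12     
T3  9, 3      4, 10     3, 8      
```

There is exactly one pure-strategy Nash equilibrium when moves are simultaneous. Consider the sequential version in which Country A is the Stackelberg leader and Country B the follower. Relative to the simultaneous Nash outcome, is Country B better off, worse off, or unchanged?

Work backward from Country B's decision.
- T0: Country B compares 9, 8, 5 and picks Free; Country A would get 5.
- T1: Country B compares 1, 1, 9 and picks High; Country A would get 8.
- T2: Country B compares 10, 4, 12 and picks High; Country A would get 3.
- T3: Country B compares 3, 10, 8 and picks Moderate; Country A would get 4.
Maximizing over 5, 8, 3, 4, Country A chooses T1. Subgame-perfect outcome: (T1, High) with payoffs (8, 9).
Now find the simultaneous Nash equilibrium.
Country A's best replies: Free→T3; Moderate→T1; High→T1.
Country B's best replies: T0→Free; T1→High; T2→High; T3→Moderate.
The unique mutual best reply is (T1, High), giving (8, 9).
Country B earns 9 sequentially versus 9 at the Nash outcome: unchanged.

unchanged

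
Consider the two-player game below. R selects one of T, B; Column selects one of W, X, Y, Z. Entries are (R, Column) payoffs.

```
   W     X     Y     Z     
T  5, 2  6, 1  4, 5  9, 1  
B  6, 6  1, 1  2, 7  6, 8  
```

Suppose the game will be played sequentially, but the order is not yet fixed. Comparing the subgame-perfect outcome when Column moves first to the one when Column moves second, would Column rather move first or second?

If R leads: Column's best replies are T→Y, B→Z; R's induced payoffs 4, 6; outcome (B, Z), payoffs (6, 8).
If Column leads: R's best replies are W→B, X→T, Y→T, Z→T; Column's induced payoffs 6, 1, 5, 1; outcome (B, W), payoffs (6, 6).
Column gets 6 moving first and 8 moving second, so Column prefers to move second.

second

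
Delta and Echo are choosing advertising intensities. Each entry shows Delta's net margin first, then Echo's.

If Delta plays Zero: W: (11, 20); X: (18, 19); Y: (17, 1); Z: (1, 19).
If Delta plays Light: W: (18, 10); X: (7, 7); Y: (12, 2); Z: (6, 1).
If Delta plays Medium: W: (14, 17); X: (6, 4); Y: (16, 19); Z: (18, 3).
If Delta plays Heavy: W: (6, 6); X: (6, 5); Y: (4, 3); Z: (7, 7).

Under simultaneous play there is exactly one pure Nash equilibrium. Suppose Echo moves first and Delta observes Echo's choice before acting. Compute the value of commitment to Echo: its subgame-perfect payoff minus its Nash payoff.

9

Delta best-responds to each possible Echo move:
- W → Delta plays Light (best of 11, 18, 14, 6); Echo gets 10.
- X → Delta plays Zero (best of 18, 7, 6, 6); Echo gets 19.
- Y → Delta plays Zero (best of 17, 12, 16, 4); Echo gets 1.
- Z → Delta plays Medium (best of 1, 6, 18, 7); Echo gets 3.
Echo's induced payoffs are 10, 19, 1, 3, so Echo commits to X. Subgame-perfect outcome: (Zero, X) with payoffs (18, 19).
Now find the simultaneous Nash equilibrium.
Delta's best replies: W→Light; X→Zero; Y→Zero; Z→Medium.
Echo's best replies: Zero→W; Light→W; Medium→Y; Heavy→Z.
Only (Light, W) has each player best-responding; Nash payoffs (18, 10).
Echo's commitment gain: 19 − 10 = 9.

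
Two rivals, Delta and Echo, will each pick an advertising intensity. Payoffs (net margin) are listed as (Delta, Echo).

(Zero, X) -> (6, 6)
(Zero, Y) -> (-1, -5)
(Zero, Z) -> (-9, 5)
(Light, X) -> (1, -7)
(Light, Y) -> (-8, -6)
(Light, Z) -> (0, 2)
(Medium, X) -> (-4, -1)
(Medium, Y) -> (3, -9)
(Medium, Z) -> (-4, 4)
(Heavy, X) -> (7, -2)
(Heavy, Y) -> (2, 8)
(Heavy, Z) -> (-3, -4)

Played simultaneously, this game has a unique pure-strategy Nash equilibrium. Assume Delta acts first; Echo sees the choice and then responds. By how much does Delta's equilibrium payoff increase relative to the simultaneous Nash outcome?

Solve by backward induction (Delta leads).
- Zero → Echo plays X (best of 6, -5, 5); Delta gets 6.
- Light → Echo plays Z (best of -7, -6, 2); Delta gets 0.
- Medium → Echo plays Z (best of -1, -9, 4); Delta gets -4.
- Heavy → Echo plays Y (best of -2, 8, -4); Delta gets 2.
Among 6, 0, -4, 2, the best is 6 at Zero. Subgame-perfect outcome: (Zero, X) with payoffs (6, 6).
Now find the simultaneous Nash equilibrium.
Delta's best replies: X→Heavy; Y→Medium; Z→Light.
Echo's best replies: Zero→X; Light→Z; Medium→Z; Heavy→Y.
The unique mutual best reply is (Light, Z), giving (0, 2).
Delta's commitment gain: 6 − 0 = 6.

6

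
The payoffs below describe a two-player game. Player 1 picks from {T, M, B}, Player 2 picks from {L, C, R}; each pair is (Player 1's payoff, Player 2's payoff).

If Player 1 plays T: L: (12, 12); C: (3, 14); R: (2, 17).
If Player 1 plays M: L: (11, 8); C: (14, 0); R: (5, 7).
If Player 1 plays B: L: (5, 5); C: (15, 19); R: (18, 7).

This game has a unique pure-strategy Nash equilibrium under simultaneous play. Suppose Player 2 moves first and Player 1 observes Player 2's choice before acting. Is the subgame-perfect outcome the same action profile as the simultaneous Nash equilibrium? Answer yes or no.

Solve by backward induction (Player 2 leads).
- L: Player 1 compares 12, 11, 5 and picks T; Player 2 would get 12.
- C: Player 1 compares 3, 14, 15 and picks B; Player 2 would get 19.
- R: Player 1 compares 2, 5, 18 and picks B; Player 2 would get 7.
Among 12, 19, 7, the best is 19 at C. Subgame-perfect outcome: (B, C) with payoffs (15, 19).
Under simultaneous play:
Player 1's best replies: L→T; C→B; R→B.
Player 2's best replies: T→R; M→L; B→C.
Only (B, C) has each player best-responding; Nash payoffs (15, 19).
Sequential outcome (B, C) coincides with the Nash profile (B, C).

yes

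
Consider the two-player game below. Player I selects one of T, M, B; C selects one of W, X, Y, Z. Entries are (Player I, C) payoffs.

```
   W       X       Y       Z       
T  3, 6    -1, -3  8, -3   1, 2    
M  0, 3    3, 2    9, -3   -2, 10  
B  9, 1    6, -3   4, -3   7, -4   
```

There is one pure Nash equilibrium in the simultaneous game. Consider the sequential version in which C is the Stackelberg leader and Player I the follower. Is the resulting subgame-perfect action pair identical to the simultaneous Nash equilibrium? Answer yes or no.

Work backward from Player I's decision.
- W → Player I plays B (best of 3, 0, 9); C gets 1.
- X → Player I plays B (best of -1, 3, 6); C gets -3.
- Y → Player I plays M (best of 8, 9, 4); C gets -3.
- Z → Player I plays B (best of 1, -2, 7); C gets -4.
C's induced payoffs are 1, -3, -3, -4, so C commits to W. Subgame-perfect outcome: (B, W) with payoffs (9, 1).
Now find the simultaneous Nash equilibrium.
Player I's best replies: W→B; X→B; Y→M; Z→B.
C's best replies: T→W; M→Z; B→W.
Only (B, W) has each player best-responding; Nash payoffs (9, 1).
Sequential outcome (B, W) coincides with the Nash profile (B, W).

yes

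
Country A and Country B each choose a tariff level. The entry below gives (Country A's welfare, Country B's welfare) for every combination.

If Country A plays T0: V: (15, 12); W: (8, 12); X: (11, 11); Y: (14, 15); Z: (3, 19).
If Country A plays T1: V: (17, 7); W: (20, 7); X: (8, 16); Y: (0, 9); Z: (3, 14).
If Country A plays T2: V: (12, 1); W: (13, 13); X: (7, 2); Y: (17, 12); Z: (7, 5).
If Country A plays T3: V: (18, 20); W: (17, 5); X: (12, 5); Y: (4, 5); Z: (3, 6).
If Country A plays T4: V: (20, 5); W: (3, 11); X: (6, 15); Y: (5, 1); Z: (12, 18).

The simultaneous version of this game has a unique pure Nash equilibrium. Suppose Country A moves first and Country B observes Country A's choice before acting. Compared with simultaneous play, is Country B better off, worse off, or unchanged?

better off

Solve by backward induction (Country A leads).
- T0: BR = Z, leader payoff 3.
- T1: BR = X, leader payoff 8.
- T2: BR = W, leader payoff 13.
- T3: BR = V, leader payoff 18.
- T4: BR = Z, leader payoff 12.
Among 3, 8, 13, 18, 12, the best is 18 at T3. Subgame-perfect outcome: (T3, V) with payoffs (18, 20).
Now find the simultaneous Nash equilibrium.
Country A's best replies: V→T4; W→T1; X→T3; Y→T2; Z→T4.
Country B's best replies: T0→Z; T1→X; T2→W; T3→V; T4→Z.
Only (T4, Z) has each player best-responding; Nash payoffs (12, 18).
Country B earns 20 sequentially versus 18 at the Nash outcome: better off.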